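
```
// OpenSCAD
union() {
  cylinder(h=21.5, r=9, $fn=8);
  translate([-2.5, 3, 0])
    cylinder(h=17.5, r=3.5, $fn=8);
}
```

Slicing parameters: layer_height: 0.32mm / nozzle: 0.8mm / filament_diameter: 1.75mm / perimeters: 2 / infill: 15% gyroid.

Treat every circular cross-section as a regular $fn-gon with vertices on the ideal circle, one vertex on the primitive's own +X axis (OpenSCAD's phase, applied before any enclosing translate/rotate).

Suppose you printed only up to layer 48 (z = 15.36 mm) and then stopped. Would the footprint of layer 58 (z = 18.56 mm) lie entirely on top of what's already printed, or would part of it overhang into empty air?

Compare the two slices. At z = 15.36: the cylinder: section is a regular 8-gon, circumradius r=9 (area = (8/2)·9.000²·sin(360°/8) = 229.10 mm²); the r=3.5 cylinder at (-2.5, 3) contributes a regular 8-gon of circumradius 3.5 (area = (8/2)·3.500²·sin(360°/8) = 34.65 mm²); Combining (union): the r=3.5 cylinder at (-2.5, 3) lies entirely inside the r=9 cylinder, so the union is just the r=9 cylinder — area = 229.10 mm². At z = 18.56: the r=9 cylinder contributes a regular 8-gon of circumradius 9 (area = (8/2)·9.000²·sin(360°/8) = 229.10 mm²); the cylinder at (-2.5, 3) is absent (z outside [0, 17.5]); Taking the union: only the r=9 cylinder is present, so the union is just that shape — area = 229.10 mm². Checking containment: the cross-section at z = 18.56 is a subset of the cross-section at z = 15.36.

entirely on top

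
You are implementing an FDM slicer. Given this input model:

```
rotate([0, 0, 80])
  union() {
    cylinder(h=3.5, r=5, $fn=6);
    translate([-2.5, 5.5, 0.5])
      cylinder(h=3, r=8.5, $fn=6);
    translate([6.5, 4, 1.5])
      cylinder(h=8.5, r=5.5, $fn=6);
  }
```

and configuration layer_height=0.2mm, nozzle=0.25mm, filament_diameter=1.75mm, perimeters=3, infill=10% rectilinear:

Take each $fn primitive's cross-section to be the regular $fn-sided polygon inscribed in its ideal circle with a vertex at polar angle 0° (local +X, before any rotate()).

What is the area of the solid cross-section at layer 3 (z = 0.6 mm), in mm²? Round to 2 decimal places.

209.67 mm²

At z = 0.6 mm: the r=5 cylinder gives a regular 6-gon of circumradius 5 (constant along its height) (area = (6/2)·5.000²·sin(360°/6) = 64.95 mm²); the r=8.5 cylinder at (-2.5, 5.5) gives a regular 6-gon of circumradius 8.5 (constant along its height) (area = (6/2)·8.500²·sin(360°/6) = 187.71 mm²); the cylinder at (6.5, 4) is not intersected at this z (z outside [1.5, 10]); Combining (union): the regions partially overlap — summed areas 252.66 mm² minus the doubly-counted overlap 42.99 mm² gives 209.67 mm² — area = 209.67 mm²; (whole slice rotated 80° about Z — lengths, areas and connectivity unchanged). Overall, the cross-section is a single solid region. Net area = 209.67 mm².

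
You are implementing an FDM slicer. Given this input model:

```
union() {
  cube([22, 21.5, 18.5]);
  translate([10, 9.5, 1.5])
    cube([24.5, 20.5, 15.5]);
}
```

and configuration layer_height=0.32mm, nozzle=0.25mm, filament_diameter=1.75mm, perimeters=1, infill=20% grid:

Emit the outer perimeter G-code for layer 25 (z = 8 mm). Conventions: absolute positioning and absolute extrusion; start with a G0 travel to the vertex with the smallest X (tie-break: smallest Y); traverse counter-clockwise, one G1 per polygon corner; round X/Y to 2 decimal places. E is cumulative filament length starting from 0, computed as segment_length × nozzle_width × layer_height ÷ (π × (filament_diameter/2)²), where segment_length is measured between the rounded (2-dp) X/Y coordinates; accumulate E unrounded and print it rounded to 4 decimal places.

At z = 8 mm: the 22×21.5 cube contributes its full rectangle; the cube at (10, 9.5) (footprint 24.5×20.5) is included at this height; Merging all regions: the regions partially overlap (shared area 144.00 mm²), so overlapping operands fuse into one piece — 1 connected region. The outline is a single polygon with 8 vertices. Extrusion per mm of travel: 0.25 × 0.32 / (π × 0.875²) = 0.033260. Accumulating E over each segment gives final E = 4.2906.

G0 X0.00 Y0.00 Z8.00
G1 X22.00 Y0.00 E0.7317
G1 X22.00 Y9.50 E1.0477
G1 X34.50 Y9.50 E1.4634
G1 X34.50 Y30.00 E2.1453
G1 X10.00 Y30.00 E2.9602
G1 X10.00 Y21.50 E3.2429
G1 X0.00 Y21.50 E3.5755
G1 X0.00 Y0.00 E4.2906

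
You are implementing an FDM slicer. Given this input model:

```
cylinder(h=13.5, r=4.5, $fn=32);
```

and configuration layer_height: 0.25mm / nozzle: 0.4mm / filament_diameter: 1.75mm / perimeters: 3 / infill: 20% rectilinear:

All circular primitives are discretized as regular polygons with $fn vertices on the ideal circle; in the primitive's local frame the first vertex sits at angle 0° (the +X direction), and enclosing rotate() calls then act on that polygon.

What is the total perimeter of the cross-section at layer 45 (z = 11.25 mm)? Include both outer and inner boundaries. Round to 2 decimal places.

28.23 mm

At z = 11.25 mm: the r=4.5 cylinder gives a regular 32-gon of circumradius 4.5 (constant along its height) (perimeter = 2·32·4.500·sin(180°/32) = 28.23 mm). Overall, the cross-section is a single solid region. Total boundary length (outer) = 28.23 mm.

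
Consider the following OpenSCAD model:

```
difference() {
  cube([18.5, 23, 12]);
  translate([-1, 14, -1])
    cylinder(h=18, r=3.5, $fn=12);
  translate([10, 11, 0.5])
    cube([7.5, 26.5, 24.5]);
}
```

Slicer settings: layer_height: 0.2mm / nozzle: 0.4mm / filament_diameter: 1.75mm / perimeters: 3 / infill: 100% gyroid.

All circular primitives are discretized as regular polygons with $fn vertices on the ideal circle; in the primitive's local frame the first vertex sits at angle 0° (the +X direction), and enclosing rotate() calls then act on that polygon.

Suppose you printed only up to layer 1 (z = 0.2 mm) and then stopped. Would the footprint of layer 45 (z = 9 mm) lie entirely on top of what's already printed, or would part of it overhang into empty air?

entirely on top

Compare the two slices. At z = 0.2: the cube is present — its section is the full 18.5×23 rectangle (area 425.50 mm²); the r=3.5 cylinder at (-1, 14) contributes a regular 12-gon of circumradius 3.5 (area = (12/2)·3.500²·sin(360°/12) = 36.75 mm²); the cube at (10, 11) is absent (z outside [0.5, 25]); Taking the first minus the rest: starting from the 18.5×23 cube (425.50 mm²), the r=3.5 cylinder at (-1, 14) partially overlaps it — only the 11.64 mm² overlap (of its 36.75 mm²) is removed, clipping the outline — area = 413.86 mm². At z = 9: the cube is present — its section is the full 18.5×23 rectangle (area 425.50 mm²); the cylinder at (-1, 14): section is a regular 12-gon, circumradius r=3.5 (area = (12/2)·3.500²·sin(360°/12) = 36.75 mm²); the 7.5×26.5 cube at (10, 11) contributes its full rectangle (area 198.75 mm²); After the difference (first − rest): starting from the 18.5×23 cube (425.50 mm²), the r=3.5 cylinder at (-1, 14) partially overlaps it — only the 11.64 mm² overlap (of its 36.75 mm²) is removed, clipping the outline; the 7.5×26.5 cube at (10, 11) partially overlaps it — only the 90.00 mm² overlap (of its 198.75 mm²) is removed, clipping the outline — area = 323.86 mm². Checking containment: the cross-section at z = 9 is a subset of the cross-section at z = 0.2.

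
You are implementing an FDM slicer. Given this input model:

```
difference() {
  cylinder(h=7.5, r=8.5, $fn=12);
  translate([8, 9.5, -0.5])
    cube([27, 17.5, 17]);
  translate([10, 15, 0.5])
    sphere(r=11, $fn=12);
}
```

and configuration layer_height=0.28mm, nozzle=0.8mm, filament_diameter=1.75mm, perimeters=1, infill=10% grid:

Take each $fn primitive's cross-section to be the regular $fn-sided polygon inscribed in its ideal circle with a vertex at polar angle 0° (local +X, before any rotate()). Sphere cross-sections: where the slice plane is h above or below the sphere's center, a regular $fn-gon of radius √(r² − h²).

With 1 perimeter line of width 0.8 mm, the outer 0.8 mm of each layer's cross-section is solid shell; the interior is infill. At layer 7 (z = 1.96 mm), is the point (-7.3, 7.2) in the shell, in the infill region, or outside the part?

At z = 1.96 mm: the r=8.5 cylinder contributes a regular 12-gon of circumradius 8.5; the 27×17.5 cube at (8, 9.5) contributes its full rectangle; the r=11 sphere at (10, 15) slices to a regular 12-gon of circumradius 10.903 (√(r²−h²) with h=1.46 from center); After the difference (first − rest): starting from the r=8.5 cylinder, the 27×17.5 cube at (8, 9.5) misses the remaining region (no effect); the r=11 sphere at (10, 15) partially overlaps it — only the 3.54 mm² overlap (of its 356.61 mm²) is removed, clipping the outline — 1 connected region. Overall, the cross-section is a single solid region. The nearest boundary edge runs (-7.36, 4.25)→(-4.25, 7.36); distance from the point to it = 2.04 mm. The point is not inside any of the regions above, so it lies outside the cross-section (2.04 mm from the nearest boundary).

outside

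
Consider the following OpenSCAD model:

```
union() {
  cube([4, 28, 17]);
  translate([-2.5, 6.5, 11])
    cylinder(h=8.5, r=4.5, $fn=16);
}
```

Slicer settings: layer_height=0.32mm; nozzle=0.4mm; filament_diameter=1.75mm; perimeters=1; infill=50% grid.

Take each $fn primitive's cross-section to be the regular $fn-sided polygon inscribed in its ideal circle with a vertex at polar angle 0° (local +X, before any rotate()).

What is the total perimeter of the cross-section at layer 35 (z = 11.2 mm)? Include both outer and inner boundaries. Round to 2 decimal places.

At z = 11.2 mm: the cube (footprint 4×28) is included at this height (perimeter 64.00 mm); the r=4.5 cylinder at (-2.5, 6.5) gives a regular 16-gon of circumradius 4.5 (constant along its height) (perimeter = 2·16·4.500·sin(180°/16) = 28.09 mm); Combining (union): the regions partially overlap (shared area 10.02 mm²), so the edge portions inside another operand are dropped and the merged outline is re-measured after clipping — boundary = 76.15 mm. Overall, the cross-section is a single solid region. Total boundary length (outer) = 76.15 mm.

76.15 mm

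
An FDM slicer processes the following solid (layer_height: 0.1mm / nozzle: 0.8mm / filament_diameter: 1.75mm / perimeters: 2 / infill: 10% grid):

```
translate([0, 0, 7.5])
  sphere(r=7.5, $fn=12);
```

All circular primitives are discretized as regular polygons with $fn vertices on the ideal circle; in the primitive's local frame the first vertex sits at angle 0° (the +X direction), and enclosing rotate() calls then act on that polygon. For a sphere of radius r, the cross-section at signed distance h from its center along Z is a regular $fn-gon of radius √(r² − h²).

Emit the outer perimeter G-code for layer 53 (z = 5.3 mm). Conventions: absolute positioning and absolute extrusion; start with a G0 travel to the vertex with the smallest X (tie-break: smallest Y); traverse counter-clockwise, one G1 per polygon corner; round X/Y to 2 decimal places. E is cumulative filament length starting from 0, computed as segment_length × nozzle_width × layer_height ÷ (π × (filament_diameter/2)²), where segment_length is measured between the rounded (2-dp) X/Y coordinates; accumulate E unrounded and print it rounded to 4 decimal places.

G0 X-7.17 Y0.00 Z5.30
G1 X-6.21 Y-3.59 E0.1236
G1 X-3.59 Y-6.21 E0.2468
G1 X0.00 Y-7.17 E0.3704
G1 X3.59 Y-6.21 E0.4940
G1 X6.21 Y-3.59 E0.6173
G1 X7.17 Y0.00 E0.7409
G1 X6.21 Y3.59 E0.8645
G1 X3.59 Y6.21 E0.9877
G1 X0.00 Y7.17 E1.1113
G1 X-3.59 Y6.21 E1.2349
G1 X-6.21 Y3.59 E1.3581
G1 X-7.17 Y0.00 E1.4817

At z = 5.3 mm: the sphere: section is a regular 12-gon, circumradius = √(r²−h²) = √(7.5²−2.2²) = 7.170. The outline is a single polygon with 12 vertices. Extrusion per mm of travel: 0.8 × 0.1 / (π × 0.875²) = 0.033260. Accumulating E over each segment gives final E = 1.4817.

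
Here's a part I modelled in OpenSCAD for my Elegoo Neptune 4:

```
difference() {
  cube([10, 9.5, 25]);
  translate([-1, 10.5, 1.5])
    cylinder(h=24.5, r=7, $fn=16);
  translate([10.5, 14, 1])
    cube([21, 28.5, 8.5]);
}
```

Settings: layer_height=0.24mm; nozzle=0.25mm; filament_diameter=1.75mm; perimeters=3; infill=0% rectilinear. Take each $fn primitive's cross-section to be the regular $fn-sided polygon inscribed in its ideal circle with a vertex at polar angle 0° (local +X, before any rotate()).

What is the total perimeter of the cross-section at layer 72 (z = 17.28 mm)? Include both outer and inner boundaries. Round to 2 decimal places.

At z = 17.28 mm: the cube (footprint 10×9.5) is included at this height (perimeter 39.00 mm); the cylinder at (-1, 10.5): section is a regular 16-gon, circumradius r=7 (perimeter = 2·16·7.000·sin(180°/16) = 43.70 mm); the cube at (10.5, 14) is absent (z outside [1, 9.5]); After the difference (first − rest): starting from the 10×9.5 cube, the r=7 cylinder at (-1, 10.5) partially overlaps it — only the 24.70 mm² overlap (of its 150.01 mm²) is removed, clipping the outline — boundary = 36.28 mm. Overall, the cross-section is a single solid region. Total boundary length (outer) = 36.28 mm.

36.28 mm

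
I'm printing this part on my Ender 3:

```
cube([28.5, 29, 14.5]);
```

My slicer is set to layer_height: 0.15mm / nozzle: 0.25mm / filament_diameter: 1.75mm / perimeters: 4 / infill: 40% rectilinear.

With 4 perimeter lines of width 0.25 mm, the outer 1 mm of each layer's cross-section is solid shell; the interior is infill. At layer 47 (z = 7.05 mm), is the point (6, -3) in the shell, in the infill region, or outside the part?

At z = 7.05 mm: the cube is present — its section is the full 28.5×29 rectangle. Overall, the cross-section is a single solid region. The nearest boundary edge runs (0.00, 0.00)→(28.50, 0.00); distance from the point to it = 3.00 mm. The point is not inside any of the regions above, so it lies outside the cross-section (3.00 mm from the nearest boundary).

outside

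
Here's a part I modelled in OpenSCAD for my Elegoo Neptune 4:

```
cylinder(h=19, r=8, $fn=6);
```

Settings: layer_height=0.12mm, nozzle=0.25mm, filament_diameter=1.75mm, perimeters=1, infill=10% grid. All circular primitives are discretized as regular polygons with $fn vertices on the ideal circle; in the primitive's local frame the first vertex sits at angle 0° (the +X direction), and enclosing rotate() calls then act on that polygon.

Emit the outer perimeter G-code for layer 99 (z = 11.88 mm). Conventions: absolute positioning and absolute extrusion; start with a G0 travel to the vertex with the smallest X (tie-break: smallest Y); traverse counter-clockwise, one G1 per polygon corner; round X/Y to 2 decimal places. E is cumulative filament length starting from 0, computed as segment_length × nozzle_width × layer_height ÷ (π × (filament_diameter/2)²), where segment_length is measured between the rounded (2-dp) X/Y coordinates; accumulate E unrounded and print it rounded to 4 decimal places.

At z = 11.88 mm: the r=8 cylinder gives a regular 6-gon of circumradius 8 (constant along its height). The outline is a single polygon with 6 vertices. Extrusion per mm of travel: 0.25 × 0.12 / (π × 0.875²) = 0.012473. Accumulating E over each segment gives final E = 0.5988.

G0 X-8.00 Y0.00 Z11.88
G1 X-4.00 Y-6.93 E0.0998
G1 X4.00 Y-6.93 E0.1996
G1 X8.00 Y0.00 E0.2994
G1 X4.00 Y6.93 E0.3992
G1 X-4.00 Y6.93 E0.4990
G1 X-8.00 Y0.00 E0.5988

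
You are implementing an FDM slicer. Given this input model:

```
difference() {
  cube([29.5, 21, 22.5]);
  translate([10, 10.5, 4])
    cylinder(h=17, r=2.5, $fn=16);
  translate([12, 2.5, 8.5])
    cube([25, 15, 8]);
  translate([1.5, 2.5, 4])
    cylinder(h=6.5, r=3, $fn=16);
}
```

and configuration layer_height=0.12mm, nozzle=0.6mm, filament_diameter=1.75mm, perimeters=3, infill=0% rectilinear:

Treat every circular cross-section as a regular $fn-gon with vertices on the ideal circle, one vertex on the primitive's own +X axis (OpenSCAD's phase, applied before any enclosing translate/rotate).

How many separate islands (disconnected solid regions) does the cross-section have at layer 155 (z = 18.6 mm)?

1

At z = 18.6 mm: the cube (footprint 29.5×21) is included at this height; the r=2.5 cylinder at (10, 10.5) gives a regular 16-gon of circumradius 2.5 (constant along its height); the cube at (12, 2.5) is not intersected at this z (z outside [8.5, 16.5]); the cylinder at (1.5, 2.5) is not intersected at this z (z outside [4, 10.5]); Taking the first minus the rest: starting from the 29.5×21 cube, the r=2.5 cylinder at (10, 10.5) lies wholly inside it (removes its full 19.13 mm² and its 15.61 mm outline becomes a hole wall) — 1 connected region with 1 hole. Overall, the cross-section is one region with 1 hole. Island count = 1.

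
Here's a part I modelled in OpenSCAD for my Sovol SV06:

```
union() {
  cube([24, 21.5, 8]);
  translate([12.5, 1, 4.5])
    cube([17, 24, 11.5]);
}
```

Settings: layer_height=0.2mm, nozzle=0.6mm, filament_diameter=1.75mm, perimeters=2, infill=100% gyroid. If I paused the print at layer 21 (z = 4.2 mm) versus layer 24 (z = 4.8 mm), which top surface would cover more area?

layer 24 (z = 4.8 mm)

Layer 21 (z = 4.2): the cube (footprint 24×21.5) is included at this height (area 516.00 mm²); the cube at (12.5, 1) is absent (z outside [4.5, 16]); Taking the union: only the 24×21.5 cube is present, so the union is just that shape — area = 516.00 mm². So its area = 516.00 mm². Layer 24 (z = 4.8): the cube (footprint 24×21.5) is included at this height (area 516.00 mm²); the 17×24 cube at (12.5, 1) contributes its full rectangle (area 408.00 mm²); Merging all regions: the regions partially overlap — summed areas 924.00 mm² minus the doubly-counted overlap 235.75 mm² gives 688.25 mm² — area = 688.25 mm². So its area = 688.25 mm². Layer 24 is larger (688.25 vs 516.00 mm²).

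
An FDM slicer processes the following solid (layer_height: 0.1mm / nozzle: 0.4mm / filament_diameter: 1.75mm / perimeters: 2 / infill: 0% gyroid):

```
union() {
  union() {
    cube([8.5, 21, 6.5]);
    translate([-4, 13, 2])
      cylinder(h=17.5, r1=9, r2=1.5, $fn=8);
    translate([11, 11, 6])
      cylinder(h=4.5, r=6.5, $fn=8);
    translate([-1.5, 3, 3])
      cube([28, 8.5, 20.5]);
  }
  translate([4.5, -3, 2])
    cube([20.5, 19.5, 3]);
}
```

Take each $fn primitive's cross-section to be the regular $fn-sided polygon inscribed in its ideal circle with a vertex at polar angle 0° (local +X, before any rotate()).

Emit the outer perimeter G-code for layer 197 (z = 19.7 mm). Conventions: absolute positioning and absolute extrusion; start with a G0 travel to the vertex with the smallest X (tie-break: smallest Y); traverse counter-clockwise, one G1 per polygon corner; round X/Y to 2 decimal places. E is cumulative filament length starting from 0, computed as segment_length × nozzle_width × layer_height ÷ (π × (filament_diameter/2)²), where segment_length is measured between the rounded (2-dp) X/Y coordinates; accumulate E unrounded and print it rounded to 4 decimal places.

G0 X-1.50 Y3.00 Z19.70
G1 X26.50 Y3.00 E0.4656
G1 X26.50 Y11.50 E0.6070
G1 X-1.50 Y11.50 E1.0726
G1 X-1.50 Y3.00 E1.2140

At z = 19.7 mm: the cube does not reach this height (z outside [0, 6.5]); the cone at (-4, 13) does not reach this height (z outside [2, 19.5]); the cylinder at (11, 11) is not intersected at this z (z outside [6, 10.5]); the 28×8.5 cube at (-1.5, 3) contributes its full rectangle; Combining (union): only the 28×8.5 cube at (-1.5, 3) is present, so the union is just that shape — 1 connected region; the cube at (4.5, -3) is not intersected at this z (z outside [2, 5]); Taking the union: only that combined region is present, so the union is just that shape — 1 connected region. The outline is a single polygon with 4 vertices. Extrusion per mm of travel: 0.4 × 0.1 / (π × 0.875²) = 0.016630. Accumulating E over each segment gives final E = 1.2140.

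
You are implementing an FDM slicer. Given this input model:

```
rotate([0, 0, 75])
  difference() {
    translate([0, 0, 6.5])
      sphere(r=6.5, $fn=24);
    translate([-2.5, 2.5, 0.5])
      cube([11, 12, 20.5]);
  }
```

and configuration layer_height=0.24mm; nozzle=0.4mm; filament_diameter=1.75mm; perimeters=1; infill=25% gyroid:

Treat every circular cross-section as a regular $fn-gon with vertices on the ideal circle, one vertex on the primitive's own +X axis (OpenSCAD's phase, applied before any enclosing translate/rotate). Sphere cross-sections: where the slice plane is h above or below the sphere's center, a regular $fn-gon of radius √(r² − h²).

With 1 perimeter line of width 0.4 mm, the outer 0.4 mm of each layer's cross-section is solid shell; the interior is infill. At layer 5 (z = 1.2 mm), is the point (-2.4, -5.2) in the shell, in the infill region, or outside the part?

outside

At z = 1.2 mm: the r=6.5 sphere contributes a regular 24-gon of circumradius √(6.5²−5.3²) = 3.763; the cube at (-2.5, 2.5) is present — its section is the full 11×12 rectangle; Taking the first minus the rest: starting from the r=6.5 sphere, the 11×12 cube at (-2.5, 2.5) partially overlaps it — only the 4.74 mm² overlap (of its 132.00 mm²) is removed, clipping the outline — 1 connected region; (whole slice rotated 75° about Z — lengths, areas and connectivity unchanged). Overall, the cross-section is a single solid region. Undo the 75° rotation: the query point maps to (-5.644, 0.972) in the un-rotated model frame. The nearest boundary edge runs (-3.76, 0.00)→(-3.63, 0.97); distance from the point to it = 1.99 mm. The point is not inside any of the regions above, so it lies outside the cross-section (1.99 mm from the nearest boundary).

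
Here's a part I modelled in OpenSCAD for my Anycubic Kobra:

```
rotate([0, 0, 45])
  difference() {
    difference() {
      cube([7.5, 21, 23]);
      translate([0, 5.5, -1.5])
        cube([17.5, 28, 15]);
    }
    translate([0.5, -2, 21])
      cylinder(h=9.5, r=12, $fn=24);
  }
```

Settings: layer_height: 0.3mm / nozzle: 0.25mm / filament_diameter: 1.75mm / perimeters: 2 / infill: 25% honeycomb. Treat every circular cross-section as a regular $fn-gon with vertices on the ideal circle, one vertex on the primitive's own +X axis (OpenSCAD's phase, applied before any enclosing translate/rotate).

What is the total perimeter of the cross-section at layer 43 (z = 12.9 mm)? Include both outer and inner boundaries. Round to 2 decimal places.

At z = 12.9 mm: the cube is present — its section is the full 7.5×21 rectangle (perimeter 57.00 mm); the cube at (0, 5.5) (footprint 17.5×28) is included at this height (perimeter 91.00 mm); After the difference (first − rest): starting from the 7.5×21 cube, the 17.5×28 cube at (0, 5.5) partially overlaps it — only the 116.25 mm² overlap (of its 490.00 mm²) is removed, clipping the outline — boundary = 26.00 mm; the cylinder at (0.5, -2) is not intersected at this z (z outside [21, 30.5]); After the difference (first − rest): none of the subtracted shapes is present at this height, so that combined region is unchanged — boundary = 26.00 mm; (rotated 45° about Z; rotation is an isometry so areas/perimeters/island counts are preserved). Overall, the cross-section is a single solid region. Total boundary length (outer) = 26.00 mm.

26.00 mm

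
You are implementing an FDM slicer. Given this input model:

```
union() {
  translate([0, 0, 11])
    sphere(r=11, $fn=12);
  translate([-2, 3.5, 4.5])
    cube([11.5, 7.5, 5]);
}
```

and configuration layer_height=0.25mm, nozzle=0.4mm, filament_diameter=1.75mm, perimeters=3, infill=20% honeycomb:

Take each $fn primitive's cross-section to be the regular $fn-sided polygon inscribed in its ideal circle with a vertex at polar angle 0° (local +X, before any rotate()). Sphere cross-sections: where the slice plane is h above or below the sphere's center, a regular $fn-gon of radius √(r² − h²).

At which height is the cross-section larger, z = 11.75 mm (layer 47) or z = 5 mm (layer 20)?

Layer 47 (z = 11.75): the r=11 sphere slices to a regular 12-gon of circumradius 10.974 (√(r²−h²) with h=0.75 from center) (area = (12/2)·10.974²·sin(360°/12) = 361.31 mm²); the cube at (-2, 3.5) is absent (z outside [4.5, 9.5]); Merging all regions: only the r=11 sphere is present, so the union is just that shape — area = 361.31 mm². So its area = 361.31 mm². Layer 20 (z = 5): the sphere: section is a regular 12-gon, circumradius = √(r²−h²) = √(11²−6²) = 9.220 (area = (12/2)·9.220²·sin(360°/12) = 255.00 mm²); the cube at (-2, 3.5) (footprint 11.5×7.5) is included at this height (area 86.25 mm²); Combining (union): the regions partially overlap — summed areas 341.25 mm² minus the doubly-counted overlap 44.03 mm² gives 297.22 mm² — area = 297.22 mm². So its area = 297.22 mm². Layer 47 is larger (361.31 vs 297.22 mm²).

layer 47 (z = 11.75 mm)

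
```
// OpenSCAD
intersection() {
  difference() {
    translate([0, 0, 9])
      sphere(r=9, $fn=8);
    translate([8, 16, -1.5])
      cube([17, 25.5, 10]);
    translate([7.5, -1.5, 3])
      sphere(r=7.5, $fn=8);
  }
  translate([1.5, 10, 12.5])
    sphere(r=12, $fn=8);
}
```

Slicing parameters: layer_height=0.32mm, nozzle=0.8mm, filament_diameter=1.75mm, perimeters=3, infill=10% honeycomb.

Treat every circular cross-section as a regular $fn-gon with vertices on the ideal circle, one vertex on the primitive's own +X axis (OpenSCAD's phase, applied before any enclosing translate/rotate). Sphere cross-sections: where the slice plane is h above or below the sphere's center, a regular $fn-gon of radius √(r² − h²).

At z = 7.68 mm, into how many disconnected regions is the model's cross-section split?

At z = 7.68 mm: the r=9 sphere slices to a regular 8-gon of circumradius 8.903 (√(r²−h²) with h=1.32 from center); the cube at (8, 16) is present — its section is the full 17×25.5 rectangle; the r=7.5 sphere at (7.5, -1.5) slices to a regular 8-gon of circumradius 5.861 (√(r²−h²) with h=4.68 from center); Taking the first minus the rest: starting from the r=9 sphere, the 17×25.5 cube at (8, 16) misses the remaining region (no effect); the r=7.5 sphere at (7.5, -1.5) partially overlaps it — only the 50.23 mm² overlap (of its 97.15 mm²) is removed, clipping the outline — 1 connected region; the r=12 sphere at (1.5, 10) contributes a regular 8-gon of circumradius √(12²−4.82²) = 10.989; After intersecting: the r=12 sphere at (1.5, 10) partially overlaps the result so far; clipping to the common part keeps 83.02 mm² — 1 connected region. The result has 1 disconnected region.

1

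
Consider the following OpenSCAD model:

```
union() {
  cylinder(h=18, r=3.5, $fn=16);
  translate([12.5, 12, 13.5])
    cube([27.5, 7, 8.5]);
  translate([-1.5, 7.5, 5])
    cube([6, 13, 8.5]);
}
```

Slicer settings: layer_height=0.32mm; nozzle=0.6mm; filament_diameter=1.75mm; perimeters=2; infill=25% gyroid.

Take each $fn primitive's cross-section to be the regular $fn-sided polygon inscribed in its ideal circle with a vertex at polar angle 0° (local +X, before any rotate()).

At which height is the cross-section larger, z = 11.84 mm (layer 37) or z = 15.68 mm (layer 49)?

Layer 37 (z = 11.84): the r=3.5 cylinder gives a regular 16-gon of circumradius 3.5 (constant along its height) (area = (16/2)·3.500²·sin(360°/16) = 37.50 mm²); the cube at (12.5, 12) is not intersected at this z (z outside [13.5, 22]); the cube at (-1.5, 7.5) is present — its section is the full 6×13 rectangle (area 78.00 mm²); Combining (union): the 2 present regions are separate (no shared area or edge), so areas and boundary lengths simply add and each stays a separate island — area = 115.50 mm². So its area = 115.50 mm². Layer 49 (z = 15.68): the r=3.5 cylinder gives a regular 16-gon of circumradius 3.5 (constant along its height) (area = (16/2)·3.500²·sin(360°/16) = 37.50 mm²); the cube at (12.5, 12) (footprint 27.5×7) is included at this height (area 192.50 mm²); the cube at (-1.5, 7.5) does not reach this height (z outside [5, 13.5]); Taking the union: the 2 present regions are separate (no shared area or edge), so areas and boundary lengths simply add and each stays a separate island — area = 230.00 mm². So its area = 230.00 mm². Layer 49 is larger (230.00 vs 115.50 mm²).

layer 49 (z = 15.68 mm)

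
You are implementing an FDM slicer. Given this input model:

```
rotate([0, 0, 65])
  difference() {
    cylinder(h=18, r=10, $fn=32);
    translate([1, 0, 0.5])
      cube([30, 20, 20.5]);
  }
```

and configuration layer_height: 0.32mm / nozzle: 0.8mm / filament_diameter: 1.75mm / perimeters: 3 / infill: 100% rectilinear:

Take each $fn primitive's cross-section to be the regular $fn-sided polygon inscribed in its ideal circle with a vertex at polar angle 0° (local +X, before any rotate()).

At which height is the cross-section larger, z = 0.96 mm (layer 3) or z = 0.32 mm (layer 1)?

Layer 3 (z = 0.96): the r=10 cylinder gives a regular 32-gon of circumradius 10 (constant along its height) (area = (32/2)·10.000²·sin(360°/32) = 312.14 mm²); the 30×20 cube at (1, 0) contributes its full rectangle (area 600.00 mm²); Subtracting the remaining from the first: starting from the r=10 cylinder (312.14 mm²), the 30×20 cube at (1, 0) partially overlaps it — only the 68.09 mm² overlap (of its 600.00 mm²) is removed, clipping the outline — area = 244.06 mm²; (rotated 65° about Z; rotation is an isometry so areas/perimeters/island counts are preserved). So its area = 244.06 mm². Layer 1 (z = 0.32): the r=10 cylinder contributes a regular 32-gon of circumradius 10 (area = (32/2)·10.000²·sin(360°/32) = 312.14 mm²); the cube at (1, 0) does not reach this height (z outside [0.5, 21]); After the difference (first − rest): none of the subtracted shapes is present at this height, so the r=10 cylinder is unchanged — area = 312.14 mm²; (rotated 65° about Z; rotation is an isometry so areas/perimeters/island counts are preserved). So its area = 312.14 mm². Layer 1 is larger (312.14 vs 244.06 mm²).

layer 1 (z = 0.32 mm)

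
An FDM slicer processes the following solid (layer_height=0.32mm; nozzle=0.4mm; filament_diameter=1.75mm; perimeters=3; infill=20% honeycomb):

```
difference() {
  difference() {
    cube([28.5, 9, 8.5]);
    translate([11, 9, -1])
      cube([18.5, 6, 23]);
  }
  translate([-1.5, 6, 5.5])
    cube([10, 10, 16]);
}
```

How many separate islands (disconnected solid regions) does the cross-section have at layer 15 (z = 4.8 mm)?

At z = 4.8 mm: the cube (footprint 28.5×9) is included at this height; the cube at (11, 9) (footprint 18.5×6) is included at this height; Taking the first minus the rest: starting from the 28.5×9 cube, the 18.5×6 cube at (11, 9) misses the remaining region (no effect) — 1 connected region; the cube at (-1.5, 6) is not intersected at this z (z outside [5.5, 21.5]); Subtracting the remaining from the first: none of the subtracted shapes is present at this height, so that combined region is unchanged — 1 connected region. Overall, the cross-section is a single solid region. Island count = 1.

1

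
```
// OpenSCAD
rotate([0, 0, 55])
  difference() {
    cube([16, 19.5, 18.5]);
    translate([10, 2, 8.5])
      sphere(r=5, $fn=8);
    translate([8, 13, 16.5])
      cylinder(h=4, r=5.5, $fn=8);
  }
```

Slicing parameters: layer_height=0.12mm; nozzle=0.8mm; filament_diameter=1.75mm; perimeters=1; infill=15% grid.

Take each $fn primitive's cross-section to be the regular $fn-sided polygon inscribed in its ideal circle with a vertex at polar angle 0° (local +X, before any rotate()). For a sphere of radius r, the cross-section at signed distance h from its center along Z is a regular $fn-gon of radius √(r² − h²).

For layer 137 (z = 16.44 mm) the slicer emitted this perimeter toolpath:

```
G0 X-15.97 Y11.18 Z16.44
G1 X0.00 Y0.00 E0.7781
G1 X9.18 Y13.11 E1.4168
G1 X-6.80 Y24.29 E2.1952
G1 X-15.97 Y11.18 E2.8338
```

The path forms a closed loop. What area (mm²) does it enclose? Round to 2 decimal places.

312.01 mm²

Apply the shoelace formula to the sequence of (X, Y) vertices; enclosed area = 312.01 mm².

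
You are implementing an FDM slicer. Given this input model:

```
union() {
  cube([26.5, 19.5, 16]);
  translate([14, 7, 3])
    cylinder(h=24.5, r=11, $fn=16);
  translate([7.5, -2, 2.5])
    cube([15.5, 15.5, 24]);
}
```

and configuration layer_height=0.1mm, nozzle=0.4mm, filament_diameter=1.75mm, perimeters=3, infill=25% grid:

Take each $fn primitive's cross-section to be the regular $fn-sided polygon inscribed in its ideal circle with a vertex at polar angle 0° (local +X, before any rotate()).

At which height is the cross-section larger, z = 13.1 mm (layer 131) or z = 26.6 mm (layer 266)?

layer 131 (z = 13.1 mm)

Layer 131 (z = 13.1): the cube is present — its section is the full 26.5×19.5 rectangle (area 516.75 mm²); the cylinder at (14, 7): section is a regular 16-gon, circumradius r=11 (area = (16/2)·11.000²·sin(360°/16) = 370.44 mm²); the cube at (7.5, -2) is present — its section is the full 15.5×15.5 rectangle (area 240.25 mm²); Merging all regions: the regions partially overlap — summed areas 1127.44 mm² minus the doubly-counted overlap 562.61 mm² gives 564.83 mm² — area = 564.83 mm². So its area = 564.83 mm². Layer 266 (z = 26.6): the cube is not intersected at this z (z outside [0, 16]); the r=11 cylinder at (14, 7) gives a regular 16-gon of circumradius 11 (constant along its height) (area = (16/2)·11.000²·sin(360°/16) = 370.44 mm²); the cube at (7.5, -2) is not intersected at this z (z outside [2.5, 26.5]); Taking the union: only the r=11 cylinder at (14, 7) is present, so the union is just that shape — area = 370.44 mm². So its area = 370.44 mm². Layer 131 is larger (564.83 vs 370.44 mm²).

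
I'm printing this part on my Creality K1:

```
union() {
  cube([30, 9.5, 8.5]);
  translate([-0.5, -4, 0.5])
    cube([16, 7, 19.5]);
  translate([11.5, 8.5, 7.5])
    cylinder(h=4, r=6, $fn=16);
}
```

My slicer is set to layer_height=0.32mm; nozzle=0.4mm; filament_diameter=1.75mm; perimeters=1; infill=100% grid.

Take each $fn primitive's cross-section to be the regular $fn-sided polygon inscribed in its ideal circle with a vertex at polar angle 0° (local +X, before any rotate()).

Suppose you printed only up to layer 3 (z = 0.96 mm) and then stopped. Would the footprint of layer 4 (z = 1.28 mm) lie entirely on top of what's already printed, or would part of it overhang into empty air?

entirely on top

Compare the two slices. At z = 0.96: the cube (footprint 30×9.5) is included at this height (area 285.00 mm²); the cube at (-0.5, -4) (footprint 16×7) is included at this height (area 112.00 mm²); the cylinder at (11.5, 8.5) is not intersected at this z (z outside [7.5, 11.5]); Combining (union): the regions partially overlap — summed areas 397.00 mm² minus the doubly-counted overlap 46.50 mm² gives 350.50 mm² — area = 350.50 mm². At z = 1.28: the cube is present — its section is the full 30×9.5 rectangle (area 285.00 mm²); the cube at (-0.5, -4) (footprint 16×7) is included at this height (area 112.00 mm²); the cylinder at (11.5, 8.5) does not reach this height (z outside [7.5, 11.5]); Combining (union): the regions partially overlap — summed areas 397.00 mm² minus the doubly-counted overlap 46.50 mm² gives 350.50 mm² — area = 350.50 mm². Checking containment: the cross-section at z = 1.28 is a subset of the cross-section at z = 0.96.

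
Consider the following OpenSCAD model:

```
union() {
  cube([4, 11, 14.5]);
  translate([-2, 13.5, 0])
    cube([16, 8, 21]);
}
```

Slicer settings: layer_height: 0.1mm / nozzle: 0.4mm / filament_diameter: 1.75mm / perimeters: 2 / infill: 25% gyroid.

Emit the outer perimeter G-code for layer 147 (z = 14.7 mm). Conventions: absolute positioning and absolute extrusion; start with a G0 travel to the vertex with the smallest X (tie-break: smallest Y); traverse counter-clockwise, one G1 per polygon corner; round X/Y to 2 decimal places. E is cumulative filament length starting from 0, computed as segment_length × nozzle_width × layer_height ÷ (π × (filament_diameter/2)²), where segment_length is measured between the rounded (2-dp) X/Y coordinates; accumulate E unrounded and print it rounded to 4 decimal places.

G0 X-2.00 Y13.50 Z14.70
G1 X14.00 Y13.50 E0.2661
G1 X14.00 Y21.50 E0.3991
G1 X-2.00 Y21.50 E0.6652
G1 X-2.00 Y13.50 E0.7982

At z = 14.7 mm: the cube is not intersected at this z (z outside [0, 14.5]); the cube at (-2, 13.5) is present — its section is the full 16×8 rectangle; Combining (union): only the 16×8 cube at (-2, 13.5) is present, so the union is just that shape — 1 connected region. The outline is a single polygon with 4 vertices. Extrusion per mm of travel: 0.4 × 0.1 / (π × 0.875²) = 0.016630. Accumulating E over each segment gives final E = 0.7982.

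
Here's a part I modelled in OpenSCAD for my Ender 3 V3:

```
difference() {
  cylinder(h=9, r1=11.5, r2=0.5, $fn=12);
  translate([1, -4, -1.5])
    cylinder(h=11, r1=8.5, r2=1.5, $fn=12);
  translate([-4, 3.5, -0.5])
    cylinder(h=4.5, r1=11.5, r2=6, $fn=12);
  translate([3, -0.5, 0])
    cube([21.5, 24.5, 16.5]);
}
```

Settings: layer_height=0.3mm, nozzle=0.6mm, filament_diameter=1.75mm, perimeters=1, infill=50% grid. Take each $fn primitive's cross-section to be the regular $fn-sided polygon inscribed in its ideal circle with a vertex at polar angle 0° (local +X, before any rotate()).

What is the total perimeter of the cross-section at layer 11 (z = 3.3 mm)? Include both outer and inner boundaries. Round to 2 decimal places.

At z = 3.3 mm: the cone contributes a regular 12-gon of circumradius 7.467 (interpolated between r1=11.5 and r2=0.5 at t=0.367) (perimeter = 2·12·7.467·sin(180°/12) = 46.38 mm); the cone at (1, -4): at t=0.436 of its height the radius interpolates to r₁+(r₂−r₁)t = 5.445, giving a regular 12-gon of that circumradius (perimeter = 2·12·5.445·sin(180°/12) = 33.83 mm); the cone at (-4, 3.5) contributes a regular 12-gon of circumradius 6.856 (interpolated between r1=11.5 and r2=6 at t=0.844) (perimeter = 2·12·6.856·sin(180°/12) = 42.58 mm); the cube at (3, -0.5) (footprint 21.5×24.5) is included at this height (perimeter 92.00 mm); Taking the first minus the rest: starting from the cone, the cone at (1, -4) partially overlaps it — only the 70.59 mm² overlap (of its 88.96 mm²) is removed, clipping the outline; the cone at (-4, 3.5) partially overlaps it — only the 64.70 mm² overlap (of its 141.00 mm²) is removed, clipping the outline; the 21.5×24.5 cube at (3, -0.5) partially overlaps it — only the 21.13 mm² overlap (of its 526.75 mm²) is removed, clipping the outline — boundary = 34.05 mm. Overall, the cross-section has 3 separate islands. Total boundary length (outer) = 34.05 mm.

34.05 mm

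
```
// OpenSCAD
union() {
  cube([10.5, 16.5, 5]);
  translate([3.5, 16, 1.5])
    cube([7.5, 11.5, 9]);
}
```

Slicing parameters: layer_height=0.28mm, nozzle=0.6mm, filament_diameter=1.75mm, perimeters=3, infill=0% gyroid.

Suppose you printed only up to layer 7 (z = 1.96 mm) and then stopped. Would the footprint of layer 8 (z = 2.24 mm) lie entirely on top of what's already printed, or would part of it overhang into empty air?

entirely on top

Compare the two slices. At z = 1.96: the cube (footprint 10.5×16.5) is included at this height (area 173.25 mm²); the 7.5×11.5 cube at (3.5, 16) contributes its full rectangle (area 86.25 mm²); Combining (union): the regions partially overlap — summed areas 259.50 mm² minus the doubly-counted overlap 3.50 mm² gives 256.00 mm² — area = 256.00 mm². At z = 2.24: the 10.5×16.5 cube contributes its full rectangle (area 173.25 mm²); the 7.5×11.5 cube at (3.5, 16) contributes its full rectangle (area 86.25 mm²); Taking the union: the regions partially overlap — summed areas 259.50 mm² minus the doubly-counted overlap 3.50 mm² gives 256.00 mm² — area = 256.00 mm². Checking containment: the cross-section at z = 2.24 is a subset of the cross-section at z = 1.96.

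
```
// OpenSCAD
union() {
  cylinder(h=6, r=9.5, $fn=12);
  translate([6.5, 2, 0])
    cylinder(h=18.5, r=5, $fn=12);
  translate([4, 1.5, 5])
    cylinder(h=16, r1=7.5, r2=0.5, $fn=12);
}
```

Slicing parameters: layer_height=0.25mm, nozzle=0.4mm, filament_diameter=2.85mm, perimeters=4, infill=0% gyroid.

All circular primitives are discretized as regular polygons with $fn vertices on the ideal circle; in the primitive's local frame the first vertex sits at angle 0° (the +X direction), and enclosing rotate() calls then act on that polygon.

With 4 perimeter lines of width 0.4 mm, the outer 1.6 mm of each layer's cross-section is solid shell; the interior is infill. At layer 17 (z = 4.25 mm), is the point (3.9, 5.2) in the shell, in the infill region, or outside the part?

infill

At z = 4.25 mm: the cylinder: section is a regular 12-gon, circumradius r=9.5; the cylinder at (6.5, 2): section is a regular 12-gon, circumradius r=5; the cone at (4, 1.5) does not reach this height (z outside [5, 21]); Combining (union): the regions partially overlap (shared area 57.21 mm²), so overlapping operands fuse into one piece — 1 connected region. Overall, the cross-section is a single solid region. The nearest boundary edge runs (4.75, 8.23)→(6.09, 6.89); distance from the point to it = 2.74 mm. The point is inside the cross-section and 2.74 mm from the nearest boundary — more than the 1.6 mm shell width (4 × 0.4), so it's in the infill interior.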